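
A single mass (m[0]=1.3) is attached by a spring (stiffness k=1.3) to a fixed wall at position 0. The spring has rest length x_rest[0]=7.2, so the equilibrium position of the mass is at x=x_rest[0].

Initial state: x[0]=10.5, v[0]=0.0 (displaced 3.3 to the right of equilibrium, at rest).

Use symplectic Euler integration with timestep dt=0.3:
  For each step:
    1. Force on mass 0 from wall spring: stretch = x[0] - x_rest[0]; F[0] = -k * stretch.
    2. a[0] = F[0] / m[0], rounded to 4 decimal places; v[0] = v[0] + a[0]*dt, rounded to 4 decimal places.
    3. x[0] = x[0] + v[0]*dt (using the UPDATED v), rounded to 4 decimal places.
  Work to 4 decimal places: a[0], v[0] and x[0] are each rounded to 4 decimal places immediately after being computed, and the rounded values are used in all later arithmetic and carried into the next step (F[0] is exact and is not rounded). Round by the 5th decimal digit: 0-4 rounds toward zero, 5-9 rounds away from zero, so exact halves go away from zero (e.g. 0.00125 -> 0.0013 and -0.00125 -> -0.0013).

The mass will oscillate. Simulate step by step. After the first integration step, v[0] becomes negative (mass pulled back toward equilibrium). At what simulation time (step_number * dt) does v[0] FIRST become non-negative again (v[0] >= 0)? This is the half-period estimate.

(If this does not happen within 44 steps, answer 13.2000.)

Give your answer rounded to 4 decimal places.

Answer: 3.3000

Derivation:
Step 0: x=[10.5000] v=[0.0000]
Step 1: x=[10.2030] v=[-0.9900]
Step 2: x=[9.6357] v=[-1.8909]
Step 3: x=[8.8492] v=[-2.6216]
Step 4: x=[7.9143] v=[-3.1164]
Step 5: x=[6.9151] v=[-3.3307]
Step 6: x=[5.9415] v=[-3.2452]
Step 7: x=[5.0812] v=[-2.8677]
Step 8: x=[4.4116] v=[-2.2321]
Step 9: x=[3.9929] v=[-1.3956]
Step 10: x=[3.8629] v=[-0.4335]
Step 11: x=[4.0332] v=[0.5676]
First v>=0 after going negative at step 11, time=3.3000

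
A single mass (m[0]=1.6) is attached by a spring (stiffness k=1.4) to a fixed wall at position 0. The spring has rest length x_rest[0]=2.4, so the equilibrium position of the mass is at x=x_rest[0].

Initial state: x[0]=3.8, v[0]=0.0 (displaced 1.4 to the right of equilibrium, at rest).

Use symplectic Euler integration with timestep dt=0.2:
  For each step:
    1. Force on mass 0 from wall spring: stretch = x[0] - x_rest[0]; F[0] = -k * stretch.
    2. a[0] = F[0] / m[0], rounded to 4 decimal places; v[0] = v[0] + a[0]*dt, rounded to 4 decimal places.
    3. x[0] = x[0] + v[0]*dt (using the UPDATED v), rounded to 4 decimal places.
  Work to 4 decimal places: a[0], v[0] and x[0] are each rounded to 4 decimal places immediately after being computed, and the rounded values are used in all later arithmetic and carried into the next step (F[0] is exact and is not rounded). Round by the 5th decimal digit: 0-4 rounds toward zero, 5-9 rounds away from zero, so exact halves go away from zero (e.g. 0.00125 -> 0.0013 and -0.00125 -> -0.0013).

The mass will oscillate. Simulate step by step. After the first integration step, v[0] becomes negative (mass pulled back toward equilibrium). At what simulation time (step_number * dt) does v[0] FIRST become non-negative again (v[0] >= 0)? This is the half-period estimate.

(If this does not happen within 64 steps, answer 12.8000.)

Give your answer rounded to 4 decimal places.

Step 0: x=[3.8000] v=[0.0000]
Step 1: x=[3.7510] v=[-0.2450]
Step 2: x=[3.6547] v=[-0.4814]
Step 3: x=[3.5145] v=[-0.7010]
Step 4: x=[3.3353] v=[-0.8960]
Step 5: x=[3.1234] v=[-1.0597]
Step 6: x=[2.8861] v=[-1.1863]
Step 7: x=[2.6318] v=[-1.2714]
Step 8: x=[2.3694] v=[-1.3120]
Step 9: x=[2.1081] v=[-1.3066]
Step 10: x=[1.8570] v=[-1.2555]
Step 11: x=[1.6249] v=[-1.1605]
Step 12: x=[1.4199] v=[-1.0249]
Step 13: x=[1.2492] v=[-0.8534]
Step 14: x=[1.1188] v=[-0.6520]
Step 15: x=[1.0332] v=[-0.4278]
Step 16: x=[0.9955] v=[-0.1886]
Step 17: x=[1.0069] v=[0.0572]
First v>=0 after going negative at step 17, time=3.4000

Answer: 3.4000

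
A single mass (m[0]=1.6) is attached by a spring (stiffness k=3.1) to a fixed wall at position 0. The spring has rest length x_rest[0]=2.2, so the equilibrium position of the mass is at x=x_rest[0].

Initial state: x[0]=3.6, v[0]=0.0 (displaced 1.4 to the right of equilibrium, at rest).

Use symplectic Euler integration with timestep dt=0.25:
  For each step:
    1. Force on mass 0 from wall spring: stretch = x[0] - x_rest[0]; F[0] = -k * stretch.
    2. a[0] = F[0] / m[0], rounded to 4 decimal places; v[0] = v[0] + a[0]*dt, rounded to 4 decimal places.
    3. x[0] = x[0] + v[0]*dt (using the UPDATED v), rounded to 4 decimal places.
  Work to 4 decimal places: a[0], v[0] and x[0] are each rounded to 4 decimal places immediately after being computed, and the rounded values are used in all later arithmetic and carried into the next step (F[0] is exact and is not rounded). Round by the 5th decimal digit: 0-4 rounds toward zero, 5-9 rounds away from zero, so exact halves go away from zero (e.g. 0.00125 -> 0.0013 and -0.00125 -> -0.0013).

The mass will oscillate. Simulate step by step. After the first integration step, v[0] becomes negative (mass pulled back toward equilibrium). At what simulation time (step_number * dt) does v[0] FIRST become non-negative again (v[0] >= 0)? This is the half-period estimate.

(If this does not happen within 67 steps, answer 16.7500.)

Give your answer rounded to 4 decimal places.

Answer: 2.2500

Derivation:
Step 0: x=[3.6000] v=[0.0000]
Step 1: x=[3.4305] v=[-0.6781]
Step 2: x=[3.1120] v=[-1.2741]
Step 3: x=[2.6830] v=[-1.7159]
Step 4: x=[2.1955] v=[-1.9499]
Step 5: x=[1.7086] v=[-1.9477]
Step 6: x=[1.2812] v=[-1.7097]
Step 7: x=[0.9650] v=[-1.2647]
Step 8: x=[0.7984] v=[-0.6665]
Step 9: x=[0.8015] v=[0.0124]
First v>=0 after going negative at step 9, time=2.2500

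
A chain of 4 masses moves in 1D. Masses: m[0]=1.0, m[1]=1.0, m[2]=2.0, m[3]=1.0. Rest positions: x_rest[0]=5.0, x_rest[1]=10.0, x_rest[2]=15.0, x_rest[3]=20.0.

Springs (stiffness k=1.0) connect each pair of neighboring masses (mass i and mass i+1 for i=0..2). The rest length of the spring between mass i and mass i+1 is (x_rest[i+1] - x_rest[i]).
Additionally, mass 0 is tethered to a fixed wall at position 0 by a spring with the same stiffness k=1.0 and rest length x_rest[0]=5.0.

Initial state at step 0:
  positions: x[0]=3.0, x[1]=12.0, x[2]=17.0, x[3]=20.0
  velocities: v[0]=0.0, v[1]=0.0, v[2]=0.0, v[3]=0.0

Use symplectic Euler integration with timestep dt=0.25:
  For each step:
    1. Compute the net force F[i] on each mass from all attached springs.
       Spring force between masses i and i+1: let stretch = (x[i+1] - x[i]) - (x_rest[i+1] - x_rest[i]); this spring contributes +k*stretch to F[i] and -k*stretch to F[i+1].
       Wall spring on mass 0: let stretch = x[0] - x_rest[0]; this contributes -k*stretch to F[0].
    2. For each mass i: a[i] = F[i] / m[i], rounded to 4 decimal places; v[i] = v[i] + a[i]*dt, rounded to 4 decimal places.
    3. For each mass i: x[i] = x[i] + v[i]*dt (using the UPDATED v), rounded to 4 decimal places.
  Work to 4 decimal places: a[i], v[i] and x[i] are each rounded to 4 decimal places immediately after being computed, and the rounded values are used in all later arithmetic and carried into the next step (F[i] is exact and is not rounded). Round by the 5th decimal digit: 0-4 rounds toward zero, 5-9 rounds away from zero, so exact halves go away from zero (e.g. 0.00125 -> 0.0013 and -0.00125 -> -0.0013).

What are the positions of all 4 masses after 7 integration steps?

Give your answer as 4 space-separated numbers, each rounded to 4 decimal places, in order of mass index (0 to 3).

Step 0: x=[3.0000 12.0000 17.0000 20.0000] v=[0.0000 0.0000 0.0000 0.0000]
Step 1: x=[3.3750 11.7500 16.9375 20.1250] v=[1.5000 -1.0000 -0.2500 0.5000]
Step 2: x=[4.0625 11.3008 16.8125 20.3633] v=[2.7500 -1.7969 -0.5000 0.9531]
Step 3: x=[4.9485 10.7437 16.6262 20.6922] v=[3.5440 -2.2286 -0.7451 1.3154]
Step 4: x=[5.8874 10.1920 16.3832 21.0794] v=[3.7557 -2.2068 -0.9722 1.5489]
Step 5: x=[6.7274 9.7582 16.0934 21.4856] v=[3.3600 -1.7352 -1.1591 1.6249]
Step 6: x=[7.3364 9.5309 15.7742 21.8673] v=[2.4359 -0.9091 -1.2770 1.5269]
Step 7: x=[7.6240 9.5567 15.4503 22.1807] v=[1.1504 0.1031 -1.2958 1.2536]

Answer: 7.6240 9.5567 15.4503 22.1807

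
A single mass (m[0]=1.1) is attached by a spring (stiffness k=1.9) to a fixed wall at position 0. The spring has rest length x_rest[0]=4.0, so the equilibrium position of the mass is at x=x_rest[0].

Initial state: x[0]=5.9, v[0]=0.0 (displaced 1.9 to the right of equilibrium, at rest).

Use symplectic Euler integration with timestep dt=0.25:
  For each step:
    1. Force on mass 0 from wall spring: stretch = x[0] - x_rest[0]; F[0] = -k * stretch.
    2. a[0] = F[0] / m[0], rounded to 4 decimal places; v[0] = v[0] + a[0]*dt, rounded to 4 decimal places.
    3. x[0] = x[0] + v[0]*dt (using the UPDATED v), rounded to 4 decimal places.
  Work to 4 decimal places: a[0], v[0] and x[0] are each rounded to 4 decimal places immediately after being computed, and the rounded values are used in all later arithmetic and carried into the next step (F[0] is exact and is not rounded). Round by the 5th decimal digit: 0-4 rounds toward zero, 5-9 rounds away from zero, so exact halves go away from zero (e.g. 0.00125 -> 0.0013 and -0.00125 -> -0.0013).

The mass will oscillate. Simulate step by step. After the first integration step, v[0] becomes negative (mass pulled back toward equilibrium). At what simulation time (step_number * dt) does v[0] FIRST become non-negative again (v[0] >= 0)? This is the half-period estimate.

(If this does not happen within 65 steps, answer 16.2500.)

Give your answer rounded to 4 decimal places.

Answer: 2.5000

Derivation:
Step 0: x=[5.9000] v=[0.0000]
Step 1: x=[5.6949] v=[-0.8205]
Step 2: x=[5.3068] v=[-1.5524]
Step 3: x=[4.7776] v=[-2.1167]
Step 4: x=[4.1645] v=[-2.4525]
Step 5: x=[3.5336] v=[-2.5235]
Step 6: x=[2.9531] v=[-2.3221]
Step 7: x=[2.4856] v=[-1.8700]
Step 8: x=[2.1816] v=[-1.2161]
Step 9: x=[2.0739] v=[-0.4309]
Step 10: x=[2.1741] v=[0.4008]
First v>=0 after going negative at step 10, time=2.5000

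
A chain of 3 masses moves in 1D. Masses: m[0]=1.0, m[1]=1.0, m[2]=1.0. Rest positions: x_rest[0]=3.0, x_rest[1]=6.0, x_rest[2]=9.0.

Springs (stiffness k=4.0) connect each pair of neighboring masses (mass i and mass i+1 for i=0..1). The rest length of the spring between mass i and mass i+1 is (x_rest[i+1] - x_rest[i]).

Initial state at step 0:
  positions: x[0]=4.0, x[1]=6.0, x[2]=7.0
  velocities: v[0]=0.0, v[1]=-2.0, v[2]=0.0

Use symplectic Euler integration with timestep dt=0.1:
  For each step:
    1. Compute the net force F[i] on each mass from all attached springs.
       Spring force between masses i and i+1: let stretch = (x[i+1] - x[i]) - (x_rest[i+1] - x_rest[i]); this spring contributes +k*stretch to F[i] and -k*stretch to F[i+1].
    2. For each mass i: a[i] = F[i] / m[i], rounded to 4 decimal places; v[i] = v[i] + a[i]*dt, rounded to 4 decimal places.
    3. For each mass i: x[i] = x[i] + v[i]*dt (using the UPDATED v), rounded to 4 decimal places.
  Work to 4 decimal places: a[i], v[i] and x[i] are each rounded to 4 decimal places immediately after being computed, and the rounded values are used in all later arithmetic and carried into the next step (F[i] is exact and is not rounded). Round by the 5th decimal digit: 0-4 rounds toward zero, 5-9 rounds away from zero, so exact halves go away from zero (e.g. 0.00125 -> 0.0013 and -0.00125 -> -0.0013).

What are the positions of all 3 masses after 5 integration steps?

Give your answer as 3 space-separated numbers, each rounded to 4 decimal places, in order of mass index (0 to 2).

Step 0: x=[4.0000 6.0000 7.0000] v=[0.0000 -2.0000 0.0000]
Step 1: x=[3.9600 5.7600 7.0800] v=[-0.4000 -2.4000 0.8000]
Step 2: x=[3.8720 5.5008 7.2272] v=[-0.8800 -2.5920 1.4720]
Step 3: x=[3.7292 5.2455 7.4253] v=[-1.4285 -2.5530 1.9814]
Step 4: x=[3.5270 5.0167 7.6563] v=[-2.0220 -2.2876 2.3095]
Step 5: x=[3.2644 4.8339 7.9017] v=[-2.6261 -1.8276 2.4537]

Answer: 3.2644 4.8339 7.9017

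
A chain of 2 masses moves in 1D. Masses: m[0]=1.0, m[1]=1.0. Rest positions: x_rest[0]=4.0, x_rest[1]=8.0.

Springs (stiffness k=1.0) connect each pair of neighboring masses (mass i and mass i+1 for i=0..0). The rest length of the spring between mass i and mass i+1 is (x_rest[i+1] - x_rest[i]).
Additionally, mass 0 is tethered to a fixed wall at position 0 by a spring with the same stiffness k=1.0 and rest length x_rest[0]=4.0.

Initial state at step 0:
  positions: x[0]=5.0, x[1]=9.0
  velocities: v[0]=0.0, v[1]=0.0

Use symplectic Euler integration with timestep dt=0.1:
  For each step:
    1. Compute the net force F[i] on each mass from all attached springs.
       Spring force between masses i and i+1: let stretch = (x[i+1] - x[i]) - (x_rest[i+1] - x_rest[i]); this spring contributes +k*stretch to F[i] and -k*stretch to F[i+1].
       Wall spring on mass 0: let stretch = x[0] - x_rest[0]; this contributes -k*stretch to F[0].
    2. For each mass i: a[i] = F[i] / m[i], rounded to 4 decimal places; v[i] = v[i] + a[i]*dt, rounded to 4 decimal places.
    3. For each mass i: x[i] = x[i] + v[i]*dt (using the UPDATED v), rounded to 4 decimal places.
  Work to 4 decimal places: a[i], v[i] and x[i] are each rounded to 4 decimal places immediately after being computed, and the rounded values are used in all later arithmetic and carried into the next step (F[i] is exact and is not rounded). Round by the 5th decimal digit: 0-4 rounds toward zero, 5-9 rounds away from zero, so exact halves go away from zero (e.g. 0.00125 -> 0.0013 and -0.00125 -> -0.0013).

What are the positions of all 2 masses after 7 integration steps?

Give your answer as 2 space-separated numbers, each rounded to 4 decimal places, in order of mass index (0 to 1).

Step 0: x=[5.0000 9.0000] v=[0.0000 0.0000]
Step 1: x=[4.9900 9.0000] v=[-0.1000 0.0000]
Step 2: x=[4.9702 8.9999] v=[-0.1980 -0.0010]
Step 3: x=[4.9410 8.9995] v=[-0.2921 -0.0040]
Step 4: x=[4.9030 8.9985] v=[-0.3804 -0.0099]
Step 5: x=[4.8569 8.9966] v=[-0.4612 -0.0195]
Step 6: x=[4.8036 8.9933] v=[-0.5329 -0.0335]
Step 7: x=[4.7442 8.9881] v=[-0.5943 -0.0525]

Answer: 4.7442 8.9881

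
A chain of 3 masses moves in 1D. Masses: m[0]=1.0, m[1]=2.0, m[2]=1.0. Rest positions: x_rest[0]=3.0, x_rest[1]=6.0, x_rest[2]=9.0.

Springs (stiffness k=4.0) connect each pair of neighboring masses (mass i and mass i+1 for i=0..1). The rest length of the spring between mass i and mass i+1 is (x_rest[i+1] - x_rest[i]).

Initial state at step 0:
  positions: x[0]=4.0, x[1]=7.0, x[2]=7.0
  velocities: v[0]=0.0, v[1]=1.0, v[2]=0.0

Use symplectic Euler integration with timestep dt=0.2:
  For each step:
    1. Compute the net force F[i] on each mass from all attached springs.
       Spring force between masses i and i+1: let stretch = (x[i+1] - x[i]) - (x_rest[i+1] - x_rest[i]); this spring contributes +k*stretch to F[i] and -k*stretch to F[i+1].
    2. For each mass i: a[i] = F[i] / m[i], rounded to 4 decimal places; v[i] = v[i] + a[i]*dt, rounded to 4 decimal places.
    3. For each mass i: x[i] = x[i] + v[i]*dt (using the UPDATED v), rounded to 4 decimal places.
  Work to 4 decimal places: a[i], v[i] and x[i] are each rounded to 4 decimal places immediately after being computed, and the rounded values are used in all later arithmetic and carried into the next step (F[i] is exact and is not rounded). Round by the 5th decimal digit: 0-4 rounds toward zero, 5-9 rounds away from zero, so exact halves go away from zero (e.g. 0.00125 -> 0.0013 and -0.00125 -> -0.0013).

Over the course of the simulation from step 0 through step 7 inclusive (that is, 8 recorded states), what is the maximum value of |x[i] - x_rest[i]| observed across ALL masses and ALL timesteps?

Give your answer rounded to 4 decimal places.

Step 0: x=[4.0000 7.0000 7.0000] v=[0.0000 1.0000 0.0000]
Step 1: x=[4.0000 6.9600 7.4800] v=[0.0000 -0.2000 2.4000]
Step 2: x=[3.9936 6.7248 8.3568] v=[-0.0320 -1.1760 4.3840]
Step 3: x=[3.9442 6.4017 9.4525] v=[-0.2470 -1.6157 5.4784]
Step 4: x=[3.8080 6.1260 10.5401] v=[-0.6810 -1.3784 5.4378]
Step 5: x=[3.5627 6.0180 11.4014] v=[-1.2266 -0.5400 4.3065]
Step 6: x=[3.2302 6.1442 11.8814] v=[-1.6624 0.6312 2.3998]
Step 7: x=[2.8840 6.4963 11.9234] v=[-1.7312 1.7605 0.2100]
Max displacement = 2.9234

Answer: 2.9234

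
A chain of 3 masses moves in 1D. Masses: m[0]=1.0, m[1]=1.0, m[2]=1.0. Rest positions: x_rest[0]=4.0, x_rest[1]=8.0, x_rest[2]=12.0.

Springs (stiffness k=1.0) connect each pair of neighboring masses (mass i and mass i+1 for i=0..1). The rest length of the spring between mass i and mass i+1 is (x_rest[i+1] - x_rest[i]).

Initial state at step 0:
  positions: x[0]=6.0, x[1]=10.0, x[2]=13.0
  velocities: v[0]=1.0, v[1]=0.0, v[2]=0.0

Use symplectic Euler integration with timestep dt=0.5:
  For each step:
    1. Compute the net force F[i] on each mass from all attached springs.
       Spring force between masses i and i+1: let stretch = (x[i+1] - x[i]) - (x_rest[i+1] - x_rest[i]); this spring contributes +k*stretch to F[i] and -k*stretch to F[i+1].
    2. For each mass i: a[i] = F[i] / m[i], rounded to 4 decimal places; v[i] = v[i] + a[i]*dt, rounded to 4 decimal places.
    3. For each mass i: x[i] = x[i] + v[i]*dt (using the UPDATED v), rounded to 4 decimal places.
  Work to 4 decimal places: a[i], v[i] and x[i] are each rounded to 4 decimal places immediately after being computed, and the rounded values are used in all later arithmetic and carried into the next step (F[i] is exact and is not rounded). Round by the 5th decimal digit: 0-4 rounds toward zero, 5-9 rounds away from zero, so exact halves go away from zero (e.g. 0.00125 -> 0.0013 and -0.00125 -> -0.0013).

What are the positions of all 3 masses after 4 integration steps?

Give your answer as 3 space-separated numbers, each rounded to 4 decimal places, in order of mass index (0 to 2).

Step 0: x=[6.0000 10.0000 13.0000] v=[1.0000 0.0000 0.0000]
Step 1: x=[6.5000 9.7500 13.2500] v=[1.0000 -0.5000 0.5000]
Step 2: x=[6.8125 9.5625 13.6250] v=[0.6250 -0.3750 0.7500]
Step 3: x=[6.8125 9.7032 13.9844] v=[0.0000 0.2813 0.7188]
Step 4: x=[6.5352 10.1915 14.2735] v=[-0.5547 0.9766 0.5782]

Answer: 6.5352 10.1915 14.2735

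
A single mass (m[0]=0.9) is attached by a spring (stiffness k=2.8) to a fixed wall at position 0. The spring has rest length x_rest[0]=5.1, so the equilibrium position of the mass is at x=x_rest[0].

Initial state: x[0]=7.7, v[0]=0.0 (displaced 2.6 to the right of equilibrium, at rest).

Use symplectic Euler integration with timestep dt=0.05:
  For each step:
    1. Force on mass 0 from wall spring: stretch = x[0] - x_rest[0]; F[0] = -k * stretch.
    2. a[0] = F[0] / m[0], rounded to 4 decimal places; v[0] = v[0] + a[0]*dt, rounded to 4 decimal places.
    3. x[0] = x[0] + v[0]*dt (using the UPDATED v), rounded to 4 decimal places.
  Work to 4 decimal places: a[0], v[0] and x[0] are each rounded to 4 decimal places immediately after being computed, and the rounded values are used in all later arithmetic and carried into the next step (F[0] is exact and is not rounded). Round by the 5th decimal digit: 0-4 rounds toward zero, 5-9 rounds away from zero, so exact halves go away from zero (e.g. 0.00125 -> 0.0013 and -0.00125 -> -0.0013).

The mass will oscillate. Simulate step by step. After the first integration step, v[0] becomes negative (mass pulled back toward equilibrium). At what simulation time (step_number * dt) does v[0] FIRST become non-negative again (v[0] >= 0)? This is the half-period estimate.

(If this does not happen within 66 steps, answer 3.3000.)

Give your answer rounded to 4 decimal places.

Answer: 1.8000

Derivation:
Step 0: x=[7.7000] v=[0.0000]
Step 1: x=[7.6798] v=[-0.4044]
Step 2: x=[7.6395] v=[-0.8057]
Step 3: x=[7.5795] v=[-1.2007]
Step 4: x=[7.5002] v=[-1.5864]
Step 5: x=[7.4022] v=[-1.9598]
Step 6: x=[7.2863] v=[-2.3179]
Step 7: x=[7.1534] v=[-2.6580]
Step 8: x=[7.0045] v=[-2.9774]
Step 9: x=[6.8408] v=[-3.2737]
Step 10: x=[6.6636] v=[-3.5445]
Step 11: x=[6.4742] v=[-3.7877]
Step 12: x=[6.2741] v=[-4.0015]
Step 13: x=[6.0649] v=[-4.1841]
Step 14: x=[5.8482] v=[-4.3342]
Step 15: x=[5.6257] v=[-4.4506]
Step 16: x=[5.3991] v=[-4.5324]
Step 17: x=[5.1702] v=[-4.5789]
Step 18: x=[4.9407] v=[-4.5898]
Step 19: x=[4.7125] v=[-4.5650]
Step 20: x=[4.4873] v=[-4.5047]
Step 21: x=[4.2668] v=[-4.4094]
Step 22: x=[4.0528] v=[-4.2798]
Step 23: x=[3.8470] v=[-4.1169]
Step 24: x=[3.6509] v=[-3.9220]
Step 25: x=[3.4661] v=[-3.6966]
Step 26: x=[3.2940] v=[-3.4424]
Step 27: x=[3.1359] v=[-3.1615]
Step 28: x=[2.9931] v=[-2.8560]
Step 29: x=[2.8667] v=[-2.5283]
Step 30: x=[2.7577] v=[-2.1809]
Step 31: x=[2.6669] v=[-1.8165]
Step 32: x=[2.5950] v=[-1.4380]
Step 33: x=[2.5426] v=[-1.0483]
Step 34: x=[2.5101] v=[-0.6505]
Step 35: x=[2.4977] v=[-0.2476]
Step 36: x=[2.5056] v=[0.1572]
First v>=0 after going negative at step 36, time=1.8000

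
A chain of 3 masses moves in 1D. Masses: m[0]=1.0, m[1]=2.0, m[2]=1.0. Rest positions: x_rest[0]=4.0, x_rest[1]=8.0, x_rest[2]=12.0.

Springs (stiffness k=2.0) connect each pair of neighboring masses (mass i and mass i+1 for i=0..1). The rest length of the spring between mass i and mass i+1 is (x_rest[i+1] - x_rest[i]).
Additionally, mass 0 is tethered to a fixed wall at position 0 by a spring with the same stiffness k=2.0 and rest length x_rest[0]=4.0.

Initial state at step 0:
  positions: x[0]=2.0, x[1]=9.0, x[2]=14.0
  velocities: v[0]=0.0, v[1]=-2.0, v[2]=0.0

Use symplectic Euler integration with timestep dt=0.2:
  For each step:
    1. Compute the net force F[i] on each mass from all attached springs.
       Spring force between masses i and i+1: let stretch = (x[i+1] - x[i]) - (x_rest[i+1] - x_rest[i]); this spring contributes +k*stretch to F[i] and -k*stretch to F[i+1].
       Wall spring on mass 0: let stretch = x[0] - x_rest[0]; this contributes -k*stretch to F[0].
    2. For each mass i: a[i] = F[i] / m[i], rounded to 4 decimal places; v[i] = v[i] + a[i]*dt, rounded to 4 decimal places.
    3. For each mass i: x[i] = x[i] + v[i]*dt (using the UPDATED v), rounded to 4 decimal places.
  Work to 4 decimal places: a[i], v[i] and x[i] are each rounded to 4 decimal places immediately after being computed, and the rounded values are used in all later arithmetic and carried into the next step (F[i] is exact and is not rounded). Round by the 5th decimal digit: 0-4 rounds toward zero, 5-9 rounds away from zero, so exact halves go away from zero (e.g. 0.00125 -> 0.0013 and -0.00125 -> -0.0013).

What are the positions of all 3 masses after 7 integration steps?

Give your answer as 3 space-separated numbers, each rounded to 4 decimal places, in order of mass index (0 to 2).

Step 0: x=[2.0000 9.0000 14.0000] v=[0.0000 -2.0000 0.0000]
Step 1: x=[2.4000 8.5200 13.9200] v=[2.0000 -2.4000 -0.4000]
Step 2: x=[3.0976 8.0112 13.7280] v=[3.4880 -2.5440 -0.9600]
Step 3: x=[3.9405 7.5345 13.3987] v=[4.2144 -2.3834 -1.6467]
Step 4: x=[4.7557 7.1486 12.9202] v=[4.0758 -1.9294 -2.3924]
Step 5: x=[5.3818 6.8979 12.3000] v=[3.1307 -1.2537 -3.1010]
Step 6: x=[5.6987 6.8026 11.5676] v=[1.5844 -0.4765 -3.6618]
Step 7: x=[5.6480 6.8537 10.7740] v=[-0.2535 0.2557 -3.9678]

Answer: 5.6480 6.8537 10.7740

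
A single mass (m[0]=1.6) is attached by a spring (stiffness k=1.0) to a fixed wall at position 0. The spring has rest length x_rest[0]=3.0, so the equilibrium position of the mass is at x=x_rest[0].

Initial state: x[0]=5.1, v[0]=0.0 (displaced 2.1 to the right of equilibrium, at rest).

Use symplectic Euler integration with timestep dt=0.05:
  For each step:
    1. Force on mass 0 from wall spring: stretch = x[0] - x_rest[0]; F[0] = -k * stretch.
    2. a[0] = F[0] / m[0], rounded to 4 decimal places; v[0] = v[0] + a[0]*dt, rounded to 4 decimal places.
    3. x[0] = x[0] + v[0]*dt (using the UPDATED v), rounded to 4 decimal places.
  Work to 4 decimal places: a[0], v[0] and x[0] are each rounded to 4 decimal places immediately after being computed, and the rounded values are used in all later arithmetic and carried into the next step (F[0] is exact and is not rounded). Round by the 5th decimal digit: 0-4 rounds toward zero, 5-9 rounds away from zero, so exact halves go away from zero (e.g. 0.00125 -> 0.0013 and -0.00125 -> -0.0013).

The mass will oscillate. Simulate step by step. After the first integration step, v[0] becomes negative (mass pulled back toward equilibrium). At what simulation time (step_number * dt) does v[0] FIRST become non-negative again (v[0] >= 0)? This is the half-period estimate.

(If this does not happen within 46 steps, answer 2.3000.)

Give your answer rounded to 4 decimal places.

Answer: 2.3000

Derivation:
Step 0: x=[5.1000] v=[0.0000]
Step 1: x=[5.0967] v=[-0.0656]
Step 2: x=[5.0901] v=[-0.1311]
Step 3: x=[5.0803] v=[-0.1964]
Step 4: x=[5.0672] v=[-0.2614]
Step 5: x=[5.0509] v=[-0.3260]
Step 6: x=[5.0314] v=[-0.3901]
Step 7: x=[5.0087] v=[-0.4536]
Step 8: x=[4.9829] v=[-0.5164]
Step 9: x=[4.9540] v=[-0.5784]
Step 10: x=[4.9220] v=[-0.6395]
Step 11: x=[4.8870] v=[-0.6996]
Step 12: x=[4.8491] v=[-0.7586]
Step 13: x=[4.8083] v=[-0.8164]
Step 14: x=[4.7647] v=[-0.8729]
Step 15: x=[4.7183] v=[-0.9280]
Step 16: x=[4.6692] v=[-0.9817]
Step 17: x=[4.6175] v=[-1.0339]
Step 18: x=[4.5633] v=[-1.0844]
Step 19: x=[4.5066] v=[-1.1333]
Step 20: x=[4.4476] v=[-1.1804]
Step 21: x=[4.3863] v=[-1.2256]
Step 22: x=[4.3229] v=[-1.2689]
Step 23: x=[4.2574] v=[-1.3102]
Step 24: x=[4.1899] v=[-1.3495]
Step 25: x=[4.1206] v=[-1.3867]
Step 26: x=[4.0495] v=[-1.4217]
Step 27: x=[3.9768] v=[-1.4545]
Step 28: x=[3.9026] v=[-1.4850]
Step 29: x=[3.8269] v=[-1.5132]
Step 30: x=[3.7500] v=[-1.5390]
Step 31: x=[3.6719] v=[-1.5624]
Step 32: x=[3.5927] v=[-1.5834]
Step 33: x=[3.5126] v=[-1.6019]
Step 34: x=[3.4317] v=[-1.6179]
Step 35: x=[3.3501] v=[-1.6314]
Step 36: x=[3.2680] v=[-1.6423]
Step 37: x=[3.1855] v=[-1.6507]
Step 38: x=[3.1027] v=[-1.6565]
Step 39: x=[3.0197] v=[-1.6597]
Step 40: x=[2.9367] v=[-1.6603]
Step 41: x=[2.8538] v=[-1.6583]
Step 42: x=[2.7711] v=[-1.6537]
Step 43: x=[2.6888] v=[-1.6465]
Step 44: x=[2.6070] v=[-1.6368]
Step 45: x=[2.5258] v=[-1.6245]
Step 46: x=[2.4453] v=[-1.6097]
v[0] did not become non-negative within 46 steps; using fallback time=2.3000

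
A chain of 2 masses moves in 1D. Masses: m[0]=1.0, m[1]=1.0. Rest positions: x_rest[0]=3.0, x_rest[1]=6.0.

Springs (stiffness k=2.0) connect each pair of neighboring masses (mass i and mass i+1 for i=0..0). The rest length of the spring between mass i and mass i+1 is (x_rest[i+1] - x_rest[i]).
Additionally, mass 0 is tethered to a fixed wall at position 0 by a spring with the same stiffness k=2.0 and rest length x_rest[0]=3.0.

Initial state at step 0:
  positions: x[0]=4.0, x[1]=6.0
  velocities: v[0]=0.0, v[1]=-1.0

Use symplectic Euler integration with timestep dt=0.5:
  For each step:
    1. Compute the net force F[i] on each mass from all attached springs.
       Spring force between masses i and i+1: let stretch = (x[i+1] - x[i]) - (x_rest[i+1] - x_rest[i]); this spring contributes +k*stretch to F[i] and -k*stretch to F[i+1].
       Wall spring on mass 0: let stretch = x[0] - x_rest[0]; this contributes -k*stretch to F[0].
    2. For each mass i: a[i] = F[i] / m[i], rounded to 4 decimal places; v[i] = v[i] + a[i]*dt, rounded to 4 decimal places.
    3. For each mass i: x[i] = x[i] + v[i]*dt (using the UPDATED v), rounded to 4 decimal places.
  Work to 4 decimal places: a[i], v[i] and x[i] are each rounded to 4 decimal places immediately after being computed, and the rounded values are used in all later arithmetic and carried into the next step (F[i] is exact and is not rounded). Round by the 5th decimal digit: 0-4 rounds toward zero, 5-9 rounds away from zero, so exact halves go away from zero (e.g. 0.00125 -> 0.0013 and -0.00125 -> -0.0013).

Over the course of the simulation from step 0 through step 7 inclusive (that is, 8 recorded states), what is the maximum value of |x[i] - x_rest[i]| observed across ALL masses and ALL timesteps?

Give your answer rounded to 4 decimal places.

Step 0: x=[4.0000 6.0000] v=[0.0000 -1.0000]
Step 1: x=[3.0000 6.0000] v=[-2.0000 0.0000]
Step 2: x=[2.0000 6.0000] v=[-2.0000 0.0000]
Step 3: x=[2.0000 5.5000] v=[0.0000 -1.0000]
Step 4: x=[2.7500 4.7500] v=[1.5000 -1.5000]
Step 5: x=[3.1250 4.5000] v=[0.7500 -0.5000]
Step 6: x=[2.6250 5.0625] v=[-1.0000 1.1250]
Step 7: x=[2.0313 5.9063] v=[-1.1875 1.6875]
Max displacement = 1.5000

Answer: 1.5000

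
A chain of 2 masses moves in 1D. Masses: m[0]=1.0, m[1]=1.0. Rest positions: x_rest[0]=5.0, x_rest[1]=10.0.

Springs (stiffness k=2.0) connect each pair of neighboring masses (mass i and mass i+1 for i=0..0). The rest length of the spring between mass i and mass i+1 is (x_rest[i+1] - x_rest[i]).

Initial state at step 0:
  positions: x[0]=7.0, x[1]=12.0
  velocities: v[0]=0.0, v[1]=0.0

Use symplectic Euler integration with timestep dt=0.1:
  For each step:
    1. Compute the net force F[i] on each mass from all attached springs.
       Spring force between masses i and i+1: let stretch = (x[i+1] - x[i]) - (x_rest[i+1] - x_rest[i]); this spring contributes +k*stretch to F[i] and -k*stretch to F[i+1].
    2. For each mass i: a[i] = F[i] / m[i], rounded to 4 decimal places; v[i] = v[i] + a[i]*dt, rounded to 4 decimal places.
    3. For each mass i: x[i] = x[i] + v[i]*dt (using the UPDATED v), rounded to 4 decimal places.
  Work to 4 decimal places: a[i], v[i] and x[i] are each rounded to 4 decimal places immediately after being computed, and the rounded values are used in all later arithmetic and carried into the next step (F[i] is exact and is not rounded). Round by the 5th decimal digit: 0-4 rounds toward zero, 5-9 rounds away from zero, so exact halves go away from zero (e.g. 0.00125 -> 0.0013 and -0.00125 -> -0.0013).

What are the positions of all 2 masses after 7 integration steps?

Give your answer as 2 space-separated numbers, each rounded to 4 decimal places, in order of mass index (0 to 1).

Answer: 7.0000 12.0000

Derivation:
Step 0: x=[7.0000 12.0000] v=[0.0000 0.0000]
Step 1: x=[7.0000 12.0000] v=[0.0000 0.0000]
Step 2: x=[7.0000 12.0000] v=[0.0000 0.0000]
Step 3: x=[7.0000 12.0000] v=[0.0000 0.0000]
Step 4: x=[7.0000 12.0000] v=[0.0000 0.0000]
Step 5: x=[7.0000 12.0000] v=[0.0000 0.0000]
Step 6: x=[7.0000 12.0000] v=[0.0000 0.0000]
Step 7: x=[7.0000 12.0000] v=[0.0000 0.0000]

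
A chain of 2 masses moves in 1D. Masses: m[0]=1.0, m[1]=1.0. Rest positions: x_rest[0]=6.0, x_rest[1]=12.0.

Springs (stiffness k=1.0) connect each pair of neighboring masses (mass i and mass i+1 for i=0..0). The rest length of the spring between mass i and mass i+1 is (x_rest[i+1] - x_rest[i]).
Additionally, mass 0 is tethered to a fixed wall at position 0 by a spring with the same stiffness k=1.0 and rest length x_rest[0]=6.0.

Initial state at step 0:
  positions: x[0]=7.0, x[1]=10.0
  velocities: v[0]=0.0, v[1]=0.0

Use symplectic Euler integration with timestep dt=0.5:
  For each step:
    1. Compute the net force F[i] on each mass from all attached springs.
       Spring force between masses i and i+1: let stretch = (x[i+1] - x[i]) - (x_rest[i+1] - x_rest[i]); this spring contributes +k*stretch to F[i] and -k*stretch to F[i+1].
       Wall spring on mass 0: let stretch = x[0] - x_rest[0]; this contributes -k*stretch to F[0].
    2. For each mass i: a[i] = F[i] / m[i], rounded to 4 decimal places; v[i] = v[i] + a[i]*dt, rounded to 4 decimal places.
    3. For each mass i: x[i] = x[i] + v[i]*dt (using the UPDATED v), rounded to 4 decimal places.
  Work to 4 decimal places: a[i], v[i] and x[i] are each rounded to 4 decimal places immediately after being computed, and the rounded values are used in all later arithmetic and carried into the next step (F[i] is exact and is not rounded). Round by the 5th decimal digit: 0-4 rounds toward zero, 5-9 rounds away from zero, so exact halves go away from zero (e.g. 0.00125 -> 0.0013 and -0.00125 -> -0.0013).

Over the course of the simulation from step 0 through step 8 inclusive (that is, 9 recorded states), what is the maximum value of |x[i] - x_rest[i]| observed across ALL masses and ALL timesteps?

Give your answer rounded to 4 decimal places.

Step 0: x=[7.0000 10.0000] v=[0.0000 0.0000]
Step 1: x=[6.0000 10.7500] v=[-2.0000 1.5000]
Step 2: x=[4.6875 11.8125] v=[-2.6250 2.1250]
Step 3: x=[3.9844 12.5938] v=[-1.4063 1.5625]
Step 4: x=[4.4375 12.7227] v=[0.9062 0.2578]
Step 5: x=[5.8526 12.2803] v=[2.8301 -0.8848]
Step 6: x=[7.4115 11.7310] v=[3.1177 -1.0987]
Step 7: x=[8.1974 11.6018] v=[1.5717 -0.2585]
Step 8: x=[7.7850 12.1215] v=[-0.8248 1.0393]
Max displacement = 2.1974

Answer: 2.1974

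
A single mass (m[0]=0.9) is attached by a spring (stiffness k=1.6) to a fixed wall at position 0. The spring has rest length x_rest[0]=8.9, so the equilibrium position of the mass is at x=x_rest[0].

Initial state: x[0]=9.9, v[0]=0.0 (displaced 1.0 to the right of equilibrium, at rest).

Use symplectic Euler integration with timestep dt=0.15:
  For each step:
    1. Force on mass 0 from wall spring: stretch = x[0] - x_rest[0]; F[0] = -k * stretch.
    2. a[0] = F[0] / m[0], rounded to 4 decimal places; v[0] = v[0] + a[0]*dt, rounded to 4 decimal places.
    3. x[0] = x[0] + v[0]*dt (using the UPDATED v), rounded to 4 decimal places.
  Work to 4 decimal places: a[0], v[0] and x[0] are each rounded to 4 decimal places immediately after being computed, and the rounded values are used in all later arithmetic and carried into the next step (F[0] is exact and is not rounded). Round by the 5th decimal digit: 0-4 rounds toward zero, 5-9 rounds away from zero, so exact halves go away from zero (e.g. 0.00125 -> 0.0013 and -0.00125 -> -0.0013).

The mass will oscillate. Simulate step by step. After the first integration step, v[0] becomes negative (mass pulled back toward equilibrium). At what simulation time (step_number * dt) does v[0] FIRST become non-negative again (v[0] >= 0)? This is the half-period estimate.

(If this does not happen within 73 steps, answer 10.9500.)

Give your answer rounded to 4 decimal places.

Answer: 2.4000

Derivation:
Step 0: x=[9.9000] v=[0.0000]
Step 1: x=[9.8600] v=[-0.2667]
Step 2: x=[9.7816] v=[-0.5227]
Step 3: x=[9.6679] v=[-0.7578]
Step 4: x=[9.5235] v=[-0.9626]
Step 5: x=[9.3542] v=[-1.1289]
Step 6: x=[9.1667] v=[-1.2500]
Step 7: x=[8.9685] v=[-1.3211]
Step 8: x=[8.7676] v=[-1.3394]
Step 9: x=[8.5720] v=[-1.3041]
Step 10: x=[8.3895] v=[-1.2166]
Step 11: x=[8.2274] v=[-1.0805]
Step 12: x=[8.0922] v=[-0.9011]
Step 13: x=[7.9893] v=[-0.6857]
Step 14: x=[7.9229] v=[-0.4429]
Step 15: x=[7.8956] v=[-0.1823]
Step 16: x=[7.9084] v=[0.0855]
First v>=0 after going negative at step 16, time=2.4000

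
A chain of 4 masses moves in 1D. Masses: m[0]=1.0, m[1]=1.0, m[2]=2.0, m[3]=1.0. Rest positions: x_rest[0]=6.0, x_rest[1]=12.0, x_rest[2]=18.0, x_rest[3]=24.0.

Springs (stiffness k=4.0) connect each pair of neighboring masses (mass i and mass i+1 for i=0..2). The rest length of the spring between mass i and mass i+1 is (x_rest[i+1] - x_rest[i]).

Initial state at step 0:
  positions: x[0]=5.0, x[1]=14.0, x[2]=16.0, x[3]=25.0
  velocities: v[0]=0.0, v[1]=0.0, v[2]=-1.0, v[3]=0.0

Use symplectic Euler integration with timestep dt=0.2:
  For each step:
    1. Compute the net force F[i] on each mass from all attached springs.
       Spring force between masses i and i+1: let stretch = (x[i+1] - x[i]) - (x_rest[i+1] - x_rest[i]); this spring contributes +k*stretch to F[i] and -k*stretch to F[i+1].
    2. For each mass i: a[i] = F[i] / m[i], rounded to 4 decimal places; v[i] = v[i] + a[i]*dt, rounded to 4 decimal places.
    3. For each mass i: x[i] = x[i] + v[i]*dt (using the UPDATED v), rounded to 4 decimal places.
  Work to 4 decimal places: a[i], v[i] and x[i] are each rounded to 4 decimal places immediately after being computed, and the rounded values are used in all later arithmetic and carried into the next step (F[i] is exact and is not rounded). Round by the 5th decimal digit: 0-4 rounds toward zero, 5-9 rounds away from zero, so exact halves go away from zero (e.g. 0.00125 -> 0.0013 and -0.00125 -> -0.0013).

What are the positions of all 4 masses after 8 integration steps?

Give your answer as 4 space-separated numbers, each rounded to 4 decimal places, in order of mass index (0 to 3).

Step 0: x=[5.0000 14.0000 16.0000 25.0000] v=[0.0000 0.0000 -1.0000 0.0000]
Step 1: x=[5.4800 12.8800 16.3600 24.5200] v=[2.4000 -5.6000 1.8000 -2.4000]
Step 2: x=[6.1840 11.1328 17.0944 23.6944] v=[3.5200 -8.7360 3.6720 -4.1280]
Step 3: x=[6.7198 9.5476 17.8799 22.7728] v=[2.6790 -7.9258 3.9274 -4.6080]
Step 4: x=[6.7480 8.8432 18.3902 22.0283] v=[0.1412 -3.5222 2.5516 -3.7223]
Step 5: x=[6.1515 9.3310 18.4278 21.6617] v=[-2.9826 2.4392 0.1880 -1.8328]
Step 6: x=[5.1037 10.7656 17.9964 21.7377] v=[-5.2390 7.1730 -2.1572 0.3801]
Step 7: x=[4.0018 12.4512 17.2858 22.1751] v=[-5.5095 8.4281 -3.5530 2.1871]
Step 8: x=[3.2918 13.5585 16.5796 22.7902] v=[-3.5500 5.5363 -3.5311 3.0757]

Answer: 3.2918 13.5585 16.5796 22.7902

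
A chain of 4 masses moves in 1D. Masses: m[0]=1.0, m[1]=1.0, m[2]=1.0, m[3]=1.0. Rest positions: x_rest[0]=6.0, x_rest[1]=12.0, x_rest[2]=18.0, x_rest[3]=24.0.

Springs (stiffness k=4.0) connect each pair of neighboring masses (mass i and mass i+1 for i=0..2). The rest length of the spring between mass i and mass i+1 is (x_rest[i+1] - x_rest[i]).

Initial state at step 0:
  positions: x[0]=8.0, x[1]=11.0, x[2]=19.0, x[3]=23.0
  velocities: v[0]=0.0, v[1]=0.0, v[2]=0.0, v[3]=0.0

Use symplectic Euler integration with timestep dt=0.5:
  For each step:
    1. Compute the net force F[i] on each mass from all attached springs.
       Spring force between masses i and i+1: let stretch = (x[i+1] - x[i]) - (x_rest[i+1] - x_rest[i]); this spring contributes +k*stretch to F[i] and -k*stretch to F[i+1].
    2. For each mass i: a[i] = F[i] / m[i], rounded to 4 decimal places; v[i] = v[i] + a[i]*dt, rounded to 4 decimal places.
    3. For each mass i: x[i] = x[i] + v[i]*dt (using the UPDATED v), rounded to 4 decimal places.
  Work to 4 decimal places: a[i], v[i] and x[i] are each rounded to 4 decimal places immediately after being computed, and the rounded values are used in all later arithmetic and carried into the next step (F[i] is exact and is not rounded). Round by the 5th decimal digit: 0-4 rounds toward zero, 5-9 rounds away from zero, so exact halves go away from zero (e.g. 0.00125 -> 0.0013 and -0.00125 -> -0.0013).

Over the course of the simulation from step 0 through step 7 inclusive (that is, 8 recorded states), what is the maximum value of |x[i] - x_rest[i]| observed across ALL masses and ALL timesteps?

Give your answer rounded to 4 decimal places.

Step 0: x=[8.0000 11.0000 19.0000 23.0000] v=[0.0000 0.0000 0.0000 0.0000]
Step 1: x=[5.0000 16.0000 15.0000 25.0000] v=[-6.0000 10.0000 -8.0000 4.0000]
Step 2: x=[7.0000 9.0000 22.0000 23.0000] v=[4.0000 -14.0000 14.0000 -4.0000]
Step 3: x=[5.0000 13.0000 17.0000 26.0000] v=[-4.0000 8.0000 -10.0000 6.0000]
Step 4: x=[5.0000 13.0000 17.0000 26.0000] v=[0.0000 0.0000 0.0000 0.0000]
Step 5: x=[7.0000 9.0000 22.0000 23.0000] v=[4.0000 -8.0000 10.0000 -6.0000]
Step 6: x=[5.0000 16.0000 15.0000 25.0000] v=[-4.0000 14.0000 -14.0000 4.0000]
Step 7: x=[8.0000 11.0000 19.0000 23.0000] v=[6.0000 -10.0000 8.0000 -4.0000]
Max displacement = 4.0000

Answer: 4.0000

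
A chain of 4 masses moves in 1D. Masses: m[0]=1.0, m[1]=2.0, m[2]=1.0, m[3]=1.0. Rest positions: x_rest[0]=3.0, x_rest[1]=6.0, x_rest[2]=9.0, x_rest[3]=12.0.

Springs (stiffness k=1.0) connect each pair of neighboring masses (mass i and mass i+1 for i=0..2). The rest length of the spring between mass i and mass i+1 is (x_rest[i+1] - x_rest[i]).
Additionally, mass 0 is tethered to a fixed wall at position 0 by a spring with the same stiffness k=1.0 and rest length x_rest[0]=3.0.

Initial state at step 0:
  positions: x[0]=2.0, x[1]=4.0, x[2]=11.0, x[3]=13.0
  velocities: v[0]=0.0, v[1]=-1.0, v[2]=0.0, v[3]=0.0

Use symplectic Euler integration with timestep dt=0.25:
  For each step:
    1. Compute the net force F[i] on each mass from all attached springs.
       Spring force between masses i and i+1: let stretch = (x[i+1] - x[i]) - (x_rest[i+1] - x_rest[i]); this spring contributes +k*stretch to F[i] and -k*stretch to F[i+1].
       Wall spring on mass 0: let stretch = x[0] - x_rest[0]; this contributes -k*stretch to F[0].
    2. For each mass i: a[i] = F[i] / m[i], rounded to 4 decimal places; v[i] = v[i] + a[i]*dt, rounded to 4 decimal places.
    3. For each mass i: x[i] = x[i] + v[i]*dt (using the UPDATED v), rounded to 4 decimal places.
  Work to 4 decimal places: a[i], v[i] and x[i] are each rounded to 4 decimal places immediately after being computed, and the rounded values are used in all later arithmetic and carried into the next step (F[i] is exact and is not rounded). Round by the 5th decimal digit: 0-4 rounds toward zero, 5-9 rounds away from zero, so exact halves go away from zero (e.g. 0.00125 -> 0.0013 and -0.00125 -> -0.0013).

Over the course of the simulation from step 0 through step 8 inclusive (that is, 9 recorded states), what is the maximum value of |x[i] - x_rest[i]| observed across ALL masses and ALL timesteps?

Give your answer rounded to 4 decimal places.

Answer: 2.4568

Derivation:
Step 0: x=[2.0000 4.0000 11.0000 13.0000] v=[0.0000 -1.0000 0.0000 0.0000]
Step 1: x=[2.0000 3.9063 10.6875 13.0625] v=[0.0000 -0.3750 -1.2500 0.2500]
Step 2: x=[1.9942 3.9649 10.0996 13.1641] v=[-0.0234 0.2344 -2.3516 0.4063]
Step 3: x=[1.9869 4.1536 9.3198 13.2617] v=[-0.0293 0.7549 -3.1192 0.3902]
Step 4: x=[1.9908 4.4361 8.4635 13.3004] v=[0.0157 1.1299 -3.4253 0.1547]
Step 5: x=[2.0231 4.7680 7.6578 13.2243] v=[0.1293 1.3277 -3.2229 -0.3045]
Step 6: x=[2.1006 5.1045 7.0194 12.9878] v=[0.3098 1.3458 -2.5537 -0.9461]
Step 7: x=[2.2345 5.4069 6.6343 12.5658] v=[0.5356 1.2097 -1.5403 -1.6882]
Step 8: x=[2.4270 5.6486 6.5432 11.9605] v=[0.7701 0.9666 -0.3643 -2.4211]
Max displacement = 2.4568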